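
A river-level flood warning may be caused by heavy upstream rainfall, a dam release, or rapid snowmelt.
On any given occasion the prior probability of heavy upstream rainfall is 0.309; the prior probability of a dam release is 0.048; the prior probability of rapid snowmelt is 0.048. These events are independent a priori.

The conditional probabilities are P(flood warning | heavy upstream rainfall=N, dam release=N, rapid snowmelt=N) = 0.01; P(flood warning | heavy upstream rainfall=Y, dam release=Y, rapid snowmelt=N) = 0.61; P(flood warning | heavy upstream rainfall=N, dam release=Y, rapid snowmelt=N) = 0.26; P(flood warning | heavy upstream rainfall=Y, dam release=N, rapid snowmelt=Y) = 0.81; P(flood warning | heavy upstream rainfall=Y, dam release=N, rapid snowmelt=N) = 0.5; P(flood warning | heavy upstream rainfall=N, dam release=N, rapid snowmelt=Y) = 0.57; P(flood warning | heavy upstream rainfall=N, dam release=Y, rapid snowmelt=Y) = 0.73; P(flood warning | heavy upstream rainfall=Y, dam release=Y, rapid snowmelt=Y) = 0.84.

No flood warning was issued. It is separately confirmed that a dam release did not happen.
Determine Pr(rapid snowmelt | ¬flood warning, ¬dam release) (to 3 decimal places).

Enumerate the 4 (heavy upstream rainfall, rapid snowmelt) configurations and weight by the priors:
  P(¬flood warning | ¬dam release) = 0.99×0.691×0.952 + 0.43×0.691×0.048 + 0.5×0.309×0.952 + 0.19×0.309×0.048
        = 0.651254 + 0.014262 + 0.147084 + 0.002818 = 0.815418
Configurations with rapid snowmelt contribute 0.017080, so
  P(rapid snowmelt | ¬flood warning, ¬dam release) = 0.017080 / 0.815418 ≈ 0.021

Pr(rapid snowmelt | ¬flood warning, ¬dam release) ≈ 0.021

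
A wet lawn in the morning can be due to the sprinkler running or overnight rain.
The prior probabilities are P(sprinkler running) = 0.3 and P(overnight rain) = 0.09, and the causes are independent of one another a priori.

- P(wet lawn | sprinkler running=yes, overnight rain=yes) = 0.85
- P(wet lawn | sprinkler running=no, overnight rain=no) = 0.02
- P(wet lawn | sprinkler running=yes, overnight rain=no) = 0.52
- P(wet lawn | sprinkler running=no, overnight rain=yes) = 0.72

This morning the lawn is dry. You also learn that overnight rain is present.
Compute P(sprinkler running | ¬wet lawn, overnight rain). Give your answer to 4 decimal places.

Sum P(¬wet lawn|·) weighted by the priors over both values of sprinkler running:
  P(¬wet lawn | overnight rain) = 0.28*0.7 + 0.15*0.3
        = 0.196000 + 0.045000 = 0.241000
Keeping only the sprinkler running-present terms gives 0.045000, so
  P(sprinkler running | ¬wet lawn, overnight rain) = 0.045000 / 0.241000 ≈ 0.1867

P(sprinkler running | ¬wet lawn, overnight rain) ≈ 0.1867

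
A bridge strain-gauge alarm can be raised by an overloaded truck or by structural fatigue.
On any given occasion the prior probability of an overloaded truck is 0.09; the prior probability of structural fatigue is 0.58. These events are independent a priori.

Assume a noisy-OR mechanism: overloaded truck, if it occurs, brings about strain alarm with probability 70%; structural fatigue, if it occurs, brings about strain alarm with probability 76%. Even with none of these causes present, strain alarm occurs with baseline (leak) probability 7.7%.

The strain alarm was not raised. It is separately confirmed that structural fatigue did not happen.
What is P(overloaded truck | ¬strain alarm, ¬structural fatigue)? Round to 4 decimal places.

P(overloaded truck | ¬strain alarm, ¬structural fatigue) ≈ 0.0288

Under noisy-OR, P(strain alarm | causes) = 1 − (1−0.077)·∏(1−qᵢ) over the active causes.
Enumerate both values of overloaded truck and weight by the priors:
  P(¬strain alarm | ¬structural fatigue) = 0.923×0.91 + 0.2769×0.09
        = 0.839930 + 0.024921 = 0.864851
Keeping only the overloaded truck-present terms gives 0.024921, so
  P(overloaded truck | ¬strain alarm, ¬structural fatigue) = 0.024921 / 0.864851 ≈ 0.0288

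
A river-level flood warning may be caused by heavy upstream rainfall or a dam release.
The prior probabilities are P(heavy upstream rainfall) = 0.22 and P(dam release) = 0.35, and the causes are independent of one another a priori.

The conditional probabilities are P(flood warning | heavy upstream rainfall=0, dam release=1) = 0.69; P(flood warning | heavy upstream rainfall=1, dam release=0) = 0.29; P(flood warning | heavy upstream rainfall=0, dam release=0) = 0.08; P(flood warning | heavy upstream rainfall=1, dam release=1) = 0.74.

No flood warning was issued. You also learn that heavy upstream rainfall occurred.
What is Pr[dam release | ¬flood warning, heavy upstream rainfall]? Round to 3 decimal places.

Pr[dam release | ¬flood warning, heavy upstream rainfall] ≈ 0.165

By total probability over both values of dam release:
  P(¬flood warning | heavy upstream rainfall) = 0.71×0.65 + 0.26×0.35
        = 0.461500 + 0.091000 = 0.552500
Keeping only the dam release-present terms gives 0.091000, so
  P(dam release | ¬flood warning, heavy upstream rainfall) = 0.091000 / 0.552500 ≈ 0.165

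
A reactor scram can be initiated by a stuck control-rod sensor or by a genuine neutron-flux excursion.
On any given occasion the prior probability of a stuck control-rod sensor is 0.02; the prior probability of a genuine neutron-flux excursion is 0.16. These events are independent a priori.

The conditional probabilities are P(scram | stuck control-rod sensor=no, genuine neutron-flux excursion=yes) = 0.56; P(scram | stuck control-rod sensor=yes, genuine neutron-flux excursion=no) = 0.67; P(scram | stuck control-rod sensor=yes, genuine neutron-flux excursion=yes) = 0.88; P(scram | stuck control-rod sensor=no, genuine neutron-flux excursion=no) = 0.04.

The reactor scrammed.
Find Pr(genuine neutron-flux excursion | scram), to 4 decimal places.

Sum P(scram|·) weighted by the priors over the 4 (stuck control-rod sensor, genuine neutron-flux excursion) configurations:
  P(scram) = 0.04*0.98*0.84 + 0.56*0.98*0.16 + 0.67*0.02*0.84 + 0.88*0.02*0.16
        = 0.032928 + 0.087808 + 0.011256 + 0.002816 = 0.134808
The terms with genuine neutron-flux excursion present sum to 0.090624, so
  P(genuine neutron-flux excursion | scram) = 0.090624 / 0.134808 ≈ 0.6722

Pr(genuine neutron-flux excursion | scram) ≈ 0.6722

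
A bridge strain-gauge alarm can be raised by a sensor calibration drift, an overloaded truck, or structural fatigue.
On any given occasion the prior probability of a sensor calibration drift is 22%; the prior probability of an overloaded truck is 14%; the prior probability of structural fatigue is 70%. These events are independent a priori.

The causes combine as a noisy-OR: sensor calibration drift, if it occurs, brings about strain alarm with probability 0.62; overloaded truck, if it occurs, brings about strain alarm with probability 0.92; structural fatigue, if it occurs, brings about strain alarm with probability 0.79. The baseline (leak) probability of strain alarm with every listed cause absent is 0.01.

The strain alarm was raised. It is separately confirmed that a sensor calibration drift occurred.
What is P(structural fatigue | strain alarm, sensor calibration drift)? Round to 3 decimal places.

Under noisy-OR, P(strain alarm | causes) = 1 − (1−0.01)·∏(1−qᵢ) over the active causes.
Sum P(strain alarm|·) weighted by the priors over the 4 (overloaded truck, structural fatigue) configurations:
  P(strain alarm | sensor calibration drift) = 0.6238*0.86*0.3 + 0.920998*0.86*0.7 + 0.969904*0.14*0.3 + 0.99368*0.14*0.7
        = 0.160940 + 0.554441 + 0.040736 + 0.097381 = 0.853498
Configurations with structural fatigue contribute 0.651822, so
  P(structural fatigue | strain alarm, sensor calibration drift) = 0.651822 / 0.853498 ≈ 0.764

P(structural fatigue | strain alarm, sensor calibration drift) ≈ 0.764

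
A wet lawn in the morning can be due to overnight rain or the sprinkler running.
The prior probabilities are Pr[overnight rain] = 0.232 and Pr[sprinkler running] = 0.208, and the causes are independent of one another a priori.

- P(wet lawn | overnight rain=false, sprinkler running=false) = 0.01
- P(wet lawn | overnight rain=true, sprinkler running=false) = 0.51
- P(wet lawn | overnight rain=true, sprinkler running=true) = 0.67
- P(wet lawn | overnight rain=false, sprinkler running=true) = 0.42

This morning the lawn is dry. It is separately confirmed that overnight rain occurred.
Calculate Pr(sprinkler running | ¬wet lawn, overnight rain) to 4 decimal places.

P(¬wet lawn | overnight rain) = 0.49×0.792 + 0.33×0.208 = 0.388080 + 0.068640 = 0.456720
Restricting to configurations with sprinkler running present: 0.33×0.208 = 0.068640.
So P(sprinkler running | ¬wet lawn, overnight rain) = 0.068640/0.456720 ≈ 0.1503.

Pr(sprinkler running | ¬wet lawn, overnight rain) ≈ 0.1503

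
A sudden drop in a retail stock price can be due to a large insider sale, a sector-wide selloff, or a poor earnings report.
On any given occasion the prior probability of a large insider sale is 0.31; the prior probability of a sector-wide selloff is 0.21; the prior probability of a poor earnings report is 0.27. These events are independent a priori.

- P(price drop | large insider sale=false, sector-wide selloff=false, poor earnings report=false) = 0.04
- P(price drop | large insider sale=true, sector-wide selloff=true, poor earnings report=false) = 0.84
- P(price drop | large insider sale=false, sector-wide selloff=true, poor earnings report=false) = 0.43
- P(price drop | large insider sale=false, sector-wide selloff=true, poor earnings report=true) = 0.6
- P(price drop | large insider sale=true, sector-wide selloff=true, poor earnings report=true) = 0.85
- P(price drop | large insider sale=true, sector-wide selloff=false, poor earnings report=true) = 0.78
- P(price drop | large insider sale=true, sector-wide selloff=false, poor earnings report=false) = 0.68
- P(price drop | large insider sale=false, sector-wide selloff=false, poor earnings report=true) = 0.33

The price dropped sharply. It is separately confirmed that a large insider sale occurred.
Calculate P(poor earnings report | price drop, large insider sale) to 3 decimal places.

Enumerate the 4 (sector-wide selloff, poor earnings report) configurations and weight by the priors:
  P(price drop | large insider sale) = 0.68·0.79·0.73 + 0.78·0.79·0.27 + 0.84·0.21·0.73 + 0.85·0.21·0.27
        = 0.392156 + 0.166374 + 0.128772 + 0.048195 = 0.735497
Keeping only the poor earnings report-present terms gives 0.214569, so
  P(poor earnings report | price drop, large insider sale) = 0.214569 / 0.735497 ≈ 0.292

P(poor earnings report | price drop, large insider sale) ≈ 0.292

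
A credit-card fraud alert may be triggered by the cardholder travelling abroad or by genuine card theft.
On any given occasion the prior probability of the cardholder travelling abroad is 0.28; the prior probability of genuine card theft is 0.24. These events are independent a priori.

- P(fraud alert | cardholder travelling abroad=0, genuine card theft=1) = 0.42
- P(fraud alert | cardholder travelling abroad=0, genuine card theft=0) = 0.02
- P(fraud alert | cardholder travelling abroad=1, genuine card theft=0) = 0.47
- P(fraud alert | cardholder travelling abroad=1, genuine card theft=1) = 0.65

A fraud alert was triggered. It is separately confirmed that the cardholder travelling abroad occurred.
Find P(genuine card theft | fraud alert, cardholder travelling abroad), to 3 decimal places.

P(fraud alert | cardholder travelling abroad) = 0.47*0.76 + 0.65*0.24 = 0.357200 + 0.156000 = 0.513200
The genuine card theft-present share is 0.65*0.24 = 0.156000.
So P(genuine card theft | fraud alert, cardholder travelling abroad) = 0.156000/0.513200 ≈ 0.304.

P(genuine card theft | fraud alert, cardholder travelling abroad) ≈ 0.304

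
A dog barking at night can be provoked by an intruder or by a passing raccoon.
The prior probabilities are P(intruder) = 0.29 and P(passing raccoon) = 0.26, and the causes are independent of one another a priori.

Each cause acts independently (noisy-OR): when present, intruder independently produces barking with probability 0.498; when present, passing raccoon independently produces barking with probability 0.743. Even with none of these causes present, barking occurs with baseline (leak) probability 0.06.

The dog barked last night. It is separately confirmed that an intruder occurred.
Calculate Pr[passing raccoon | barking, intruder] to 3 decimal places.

Pr[passing raccoon | barking, intruder] ≈ 0.369

Under noisy-OR, P(barking | causes) = 1 − (1−0.06)·∏(1−qᵢ) over the active causes.
Sum P(barking|·) weighted by the priors over both values of passing raccoon:
  P(barking | intruder) = 0.52812·0.74 + 0.878727·0.26
        = 0.390809 + 0.228469 = 0.619278
Configurations with passing raccoon contribute 0.228469, so
  P(passing raccoon | barking, intruder) = 0.228469 / 0.619278 ≈ 0.369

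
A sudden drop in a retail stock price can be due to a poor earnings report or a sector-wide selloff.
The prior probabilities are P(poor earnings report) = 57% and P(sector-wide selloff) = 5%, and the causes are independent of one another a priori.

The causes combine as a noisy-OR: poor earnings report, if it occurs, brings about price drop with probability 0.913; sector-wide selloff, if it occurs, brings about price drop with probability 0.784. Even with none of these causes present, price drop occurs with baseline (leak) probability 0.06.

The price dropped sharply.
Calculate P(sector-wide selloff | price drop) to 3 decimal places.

Under noisy-OR, P(price drop | causes) = 1 − (1−0.06)·∏(1−qᵢ) over the active causes.
Weight on sector-wide selloff=true, given the evidence: 0.017135 + 0.027997 = 0.045132
The normalizing constant is 0.06·0.43·0.95 + 0.79696·0.43·0.05 + 0.91822·0.57·0.95 + 0.982336·0.57·0.05 = 0.566858
P(sector-wide selloff | price drop) = 0.045132/0.566858 ≈ 0.080

P(sector-wide selloff | price drop) ≈ 0.080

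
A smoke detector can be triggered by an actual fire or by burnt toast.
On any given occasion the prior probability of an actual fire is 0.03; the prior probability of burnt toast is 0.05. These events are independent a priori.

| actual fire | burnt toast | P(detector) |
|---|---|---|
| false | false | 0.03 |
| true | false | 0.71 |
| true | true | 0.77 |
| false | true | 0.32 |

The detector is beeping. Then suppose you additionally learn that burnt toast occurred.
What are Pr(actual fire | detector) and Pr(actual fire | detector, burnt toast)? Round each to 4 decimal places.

For the numerator, keep only actual fire=true terms: 0.020235 + 0.001155 = 0.021390
Normalizer over all consistent configurations: 0.03·0.97·0.95 + 0.32·0.97·0.05 + 0.71·0.03·0.95 + 0.77·0.03·0.05 = 0.064555
Posterior = 0.021390 / 0.064555 ≈ 0.3313

With the extra evidence:
P(detector | burnt toast) = 0.32*0.97 + 0.77*0.03 = 0.310400 + 0.023100 = 0.333500
Restricting to configurations with actual fire present: 0.77*0.03 = 0.023100.
Hence the posterior is 0.023100/0.333500 ≈ 0.0693.

Pr(actual fire | detector) ≈ 0.3313; Pr(actual fire | detector, burnt toast) ≈ 0.0693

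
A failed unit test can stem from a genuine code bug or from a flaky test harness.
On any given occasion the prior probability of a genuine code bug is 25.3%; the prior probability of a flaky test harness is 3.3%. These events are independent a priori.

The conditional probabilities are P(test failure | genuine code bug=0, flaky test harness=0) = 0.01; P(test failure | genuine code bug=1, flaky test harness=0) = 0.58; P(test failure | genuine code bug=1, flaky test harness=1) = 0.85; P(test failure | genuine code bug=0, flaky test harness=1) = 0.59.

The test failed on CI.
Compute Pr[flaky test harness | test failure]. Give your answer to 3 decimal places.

Pr[flaky test harness | test failure] ≈ 0.127

P(test failure) = 0.01·0.747·0.967 + 0.59·0.747·0.033 + 0.58·0.253·0.967 + 0.85·0.253·0.033 = 0.007223 + 0.014544 + 0.141898 + 0.007097 = 0.170762
The flaky test harness-present share is 0.014544 + 0.007097 = 0.021641.
So P(flaky test harness | test failure) = 0.021641/0.170762 ≈ 0.127.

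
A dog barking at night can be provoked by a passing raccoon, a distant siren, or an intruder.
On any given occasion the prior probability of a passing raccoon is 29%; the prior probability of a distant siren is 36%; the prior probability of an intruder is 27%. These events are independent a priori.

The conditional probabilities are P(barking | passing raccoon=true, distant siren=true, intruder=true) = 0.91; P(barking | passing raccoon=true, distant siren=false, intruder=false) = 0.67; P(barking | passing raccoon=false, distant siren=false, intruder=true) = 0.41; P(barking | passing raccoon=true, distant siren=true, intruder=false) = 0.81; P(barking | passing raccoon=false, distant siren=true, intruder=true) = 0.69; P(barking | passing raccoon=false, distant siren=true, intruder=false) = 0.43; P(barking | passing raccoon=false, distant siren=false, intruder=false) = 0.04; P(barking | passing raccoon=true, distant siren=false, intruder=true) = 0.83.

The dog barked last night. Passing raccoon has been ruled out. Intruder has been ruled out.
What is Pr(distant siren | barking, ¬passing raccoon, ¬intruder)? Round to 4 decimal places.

Pr(distant siren | barking, ¬passing raccoon, ¬intruder) ≈ 0.8581

P(barking | ¬passing raccoon, ¬intruder) = 0.04*0.64 + 0.43*0.36 = 0.025600 + 0.154800 = 0.180400
Restricting to configurations with distant siren present: 0.43*0.36 = 0.154800.
P(distant siren | barking, ¬passing raccoon, ¬intruder) = 0.154800 / 0.180400 ≈ 0.8581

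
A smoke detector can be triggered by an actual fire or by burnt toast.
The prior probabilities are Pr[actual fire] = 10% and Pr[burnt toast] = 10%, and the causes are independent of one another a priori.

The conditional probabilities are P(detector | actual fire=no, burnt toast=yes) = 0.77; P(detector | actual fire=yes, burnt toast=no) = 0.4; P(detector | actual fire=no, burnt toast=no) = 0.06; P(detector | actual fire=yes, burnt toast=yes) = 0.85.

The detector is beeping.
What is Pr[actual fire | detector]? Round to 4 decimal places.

Sum P(detector|·) weighted by the priors over the 4 (actual fire, burnt toast) configurations:
  P(detector) = 0.06*0.9*0.9 + 0.77*0.9*0.1 + 0.4*0.1*0.9 + 0.85*0.1*0.1
        = 0.048600 + 0.069300 + 0.036000 + 0.008500 = 0.162400
The terms with actual fire present sum to 0.044500, so
  P(actual fire | detector) = 0.044500 / 0.162400 ≈ 0.2740

Pr[actual fire | detector] ≈ 0.2740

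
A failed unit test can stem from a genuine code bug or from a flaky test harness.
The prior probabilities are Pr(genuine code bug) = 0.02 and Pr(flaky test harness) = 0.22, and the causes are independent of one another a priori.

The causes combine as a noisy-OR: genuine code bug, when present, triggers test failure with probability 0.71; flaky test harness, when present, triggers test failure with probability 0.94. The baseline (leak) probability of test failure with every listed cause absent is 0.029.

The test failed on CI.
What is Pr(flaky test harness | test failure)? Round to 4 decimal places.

Under noisy-OR, P(test failure | causes) = 1 − (1−0.029)·∏(1−qᵢ) over the active causes.
Numerator (weight on configurations with flaky test harness): 0.203039 + 0.004326 = 0.207365
The normalizing constant is 0.029×0.98×0.78 + 0.94174×0.98×0.22 + 0.71841×0.02×0.78 + 0.983105×0.02×0.22 = 0.240740
Posterior = 0.207365 / 0.240740 ≈ 0.8614

Pr(flaky test harness | test failure) ≈ 0.8614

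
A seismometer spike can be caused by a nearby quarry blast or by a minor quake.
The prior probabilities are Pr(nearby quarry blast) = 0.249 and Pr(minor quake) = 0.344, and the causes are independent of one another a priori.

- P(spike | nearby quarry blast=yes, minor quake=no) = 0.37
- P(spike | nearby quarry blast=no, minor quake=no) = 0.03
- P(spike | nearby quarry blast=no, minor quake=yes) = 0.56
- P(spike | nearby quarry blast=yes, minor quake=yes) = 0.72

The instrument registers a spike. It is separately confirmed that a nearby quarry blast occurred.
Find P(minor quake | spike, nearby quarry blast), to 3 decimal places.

P(minor quake | spike, nearby quarry blast) ≈ 0.505

Weight on minor quake=true, given the evidence: 0.72×0.344 = 0.247680
Denominator P(spike | nearby quarry blast): 0.37×0.656 + 0.72×0.344 = 0.490400
Posterior = 0.247680 / 0.490400 ≈ 0.505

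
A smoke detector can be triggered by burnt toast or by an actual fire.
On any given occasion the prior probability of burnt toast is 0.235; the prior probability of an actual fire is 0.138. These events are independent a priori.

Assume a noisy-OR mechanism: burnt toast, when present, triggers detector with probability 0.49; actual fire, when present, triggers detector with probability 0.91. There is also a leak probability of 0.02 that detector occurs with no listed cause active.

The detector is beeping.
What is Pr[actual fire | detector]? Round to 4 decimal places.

Pr[actual fire | detector] ≈ 0.5263

Under noisy-OR, P(detector | causes) = 1 − (1−0.02)·∏(1−qᵢ) over the active causes.
P(detector) = 0.02×0.765×0.862 + 0.9118×0.765×0.138 + 0.5002×0.235×0.862 + 0.955018×0.235×0.138 = 0.013189 + 0.096259 + 0.101326 + 0.030971 = 0.241745
The actual fire-present share is 0.096259 + 0.030971 = 0.127230.
So P(actual fire | detector) = 0.127230/0.241745 ≈ 0.5263.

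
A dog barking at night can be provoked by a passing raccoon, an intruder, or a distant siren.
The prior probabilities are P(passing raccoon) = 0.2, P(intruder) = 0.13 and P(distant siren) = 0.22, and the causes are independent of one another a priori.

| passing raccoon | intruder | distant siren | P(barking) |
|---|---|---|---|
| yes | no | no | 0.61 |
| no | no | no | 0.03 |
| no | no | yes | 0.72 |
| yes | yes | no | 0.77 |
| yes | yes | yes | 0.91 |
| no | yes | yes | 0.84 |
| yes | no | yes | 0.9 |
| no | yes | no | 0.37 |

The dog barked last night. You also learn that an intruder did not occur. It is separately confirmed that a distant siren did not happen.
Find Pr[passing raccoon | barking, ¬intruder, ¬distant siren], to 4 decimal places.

Pr[passing raccoon | barking, ¬intruder, ¬distant siren] ≈ 0.8356

Enumerate both values of passing raccoon and weight by the priors:
  P(barking | ¬intruder, ¬distant siren) = 0.03·0.8 + 0.61·0.2
        = 0.024000 + 0.122000 = 0.146000
Configurations with passing raccoon contribute 0.122000, so
  P(passing raccoon | barking, ¬intruder, ¬distant siren) = 0.122000 / 0.146000 ≈ 0.8356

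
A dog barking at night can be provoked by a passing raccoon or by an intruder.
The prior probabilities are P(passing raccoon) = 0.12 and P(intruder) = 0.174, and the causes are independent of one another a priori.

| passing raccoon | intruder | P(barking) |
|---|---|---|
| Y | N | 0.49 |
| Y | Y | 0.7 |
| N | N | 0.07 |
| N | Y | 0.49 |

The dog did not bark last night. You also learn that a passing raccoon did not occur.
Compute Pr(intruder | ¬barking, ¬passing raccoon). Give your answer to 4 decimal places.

P(¬barking | ¬passing raccoon) = 0.93×0.826 + 0.51×0.174 = 0.768180 + 0.088740 = 0.856920
The intruder-present share is 0.51×0.174 = 0.088740.
So P(intruder | ¬barking, ¬passing raccoon) = 0.088740/0.856920 ≈ 0.1036.

Pr(intruder | ¬barking, ¬passing raccoon) ≈ 0.1036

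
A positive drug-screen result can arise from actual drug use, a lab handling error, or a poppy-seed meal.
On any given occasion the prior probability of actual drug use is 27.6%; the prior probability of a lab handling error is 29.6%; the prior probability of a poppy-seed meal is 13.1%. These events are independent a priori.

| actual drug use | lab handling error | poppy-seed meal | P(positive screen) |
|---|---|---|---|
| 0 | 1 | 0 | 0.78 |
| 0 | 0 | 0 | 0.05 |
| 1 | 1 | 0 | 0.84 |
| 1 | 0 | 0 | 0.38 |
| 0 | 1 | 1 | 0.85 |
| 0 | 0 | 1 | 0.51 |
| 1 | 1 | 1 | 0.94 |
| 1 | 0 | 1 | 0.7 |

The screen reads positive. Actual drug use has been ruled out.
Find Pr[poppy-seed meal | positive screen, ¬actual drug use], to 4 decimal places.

Pr[poppy-seed meal | positive screen, ¬actual drug use] ≈ 0.2570

Enumerate the 4 (lab handling error, poppy-seed meal) configurations and weight by the priors:
  P(positive screen | ¬actual drug use) = 0.05*0.704*0.869 + 0.51*0.704*0.131 + 0.78*0.296*0.869 + 0.85*0.296*0.131
        = 0.030589 + 0.047034 + 0.200635 + 0.032960 = 0.311218
The terms with poppy-seed meal present sum to 0.079994, so
  P(poppy-seed meal | positive screen, ¬actual drug use) = 0.079994 / 0.311218 ≈ 0.2570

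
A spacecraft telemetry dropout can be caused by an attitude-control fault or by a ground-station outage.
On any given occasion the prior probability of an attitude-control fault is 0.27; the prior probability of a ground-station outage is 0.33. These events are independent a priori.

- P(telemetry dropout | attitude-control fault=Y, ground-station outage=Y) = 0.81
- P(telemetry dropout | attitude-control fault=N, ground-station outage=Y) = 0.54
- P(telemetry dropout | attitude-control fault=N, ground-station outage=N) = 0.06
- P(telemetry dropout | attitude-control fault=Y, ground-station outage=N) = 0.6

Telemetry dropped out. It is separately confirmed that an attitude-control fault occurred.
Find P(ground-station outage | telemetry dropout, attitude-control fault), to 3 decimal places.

P(ground-station outage | telemetry dropout, attitude-control fault) ≈ 0.399

P(telemetry dropout | attitude-control fault) = 0.6×0.67 + 0.81×0.33 = 0.402000 + 0.267300 = 0.669300
Of this, 0.267300 comes from 0.81×0.33 (the ground-station outage=true cases).
So P(ground-station outage | telemetry dropout, attitude-control fault) = 0.267300/0.669300 ≈ 0.399.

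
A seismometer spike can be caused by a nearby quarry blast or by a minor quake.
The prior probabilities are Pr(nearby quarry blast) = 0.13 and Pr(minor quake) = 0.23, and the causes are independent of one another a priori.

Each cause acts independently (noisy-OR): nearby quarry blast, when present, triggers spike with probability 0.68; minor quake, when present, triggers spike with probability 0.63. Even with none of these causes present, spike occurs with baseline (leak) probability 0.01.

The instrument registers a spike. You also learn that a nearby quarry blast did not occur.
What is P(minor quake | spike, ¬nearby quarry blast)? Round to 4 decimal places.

P(minor quake | spike, ¬nearby quarry blast) ≈ 0.9498

Under noisy-OR, P(spike | causes) = 1 − (1−0.01)·∏(1−qᵢ) over the active causes.
P(spike | ¬nearby quarry blast) = 0.01*0.77 + 0.6337*0.23 = 0.007700 + 0.145751 = 0.153451
Of this, 0.145751 comes from 0.6337*0.23 (the minor quake=true cases).
Hence the posterior is 0.145751/0.153451 ≈ 0.9498.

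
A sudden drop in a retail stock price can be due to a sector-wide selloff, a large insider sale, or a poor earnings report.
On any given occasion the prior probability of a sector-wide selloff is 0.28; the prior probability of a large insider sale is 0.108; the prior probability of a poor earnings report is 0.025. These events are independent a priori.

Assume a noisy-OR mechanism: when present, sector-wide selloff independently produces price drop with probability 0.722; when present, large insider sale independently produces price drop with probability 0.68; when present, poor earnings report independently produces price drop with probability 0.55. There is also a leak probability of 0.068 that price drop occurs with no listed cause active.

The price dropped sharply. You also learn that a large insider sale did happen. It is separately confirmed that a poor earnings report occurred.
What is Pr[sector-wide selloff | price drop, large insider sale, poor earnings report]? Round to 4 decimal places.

Pr[sector-wide selloff | price drop, large insider sale, poor earnings report] ≈ 0.3019

Under noisy-OR, P(price drop | causes) = 1 − (1−0.068)·∏(1−qᵢ) over the active causes.
P(price drop | large insider sale, poor earnings report) = 0.865792*0.72 + 0.96269*0.28 = 0.623370 + 0.269553 = 0.892923
The sector-wide selloff-present share is 0.96269*0.28 = 0.269553.
P(sector-wide selloff | price drop, large insider sale, poor earnings report) = 0.269553 / 0.892923 ≈ 0.3019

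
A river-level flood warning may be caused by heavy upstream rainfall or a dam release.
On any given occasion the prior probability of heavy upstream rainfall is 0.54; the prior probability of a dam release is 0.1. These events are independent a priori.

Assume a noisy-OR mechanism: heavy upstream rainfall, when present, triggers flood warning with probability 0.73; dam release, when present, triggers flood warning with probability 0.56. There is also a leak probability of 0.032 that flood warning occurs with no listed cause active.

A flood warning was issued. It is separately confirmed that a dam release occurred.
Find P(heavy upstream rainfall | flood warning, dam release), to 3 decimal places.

P(heavy upstream rainfall | flood warning, dam release) ≈ 0.644

Under noisy-OR, P(flood warning | causes) = 1 − (1−0.032)·∏(1−qᵢ) over the active causes.
Enumerate both values of heavy upstream rainfall and weight by the priors:
  P(flood warning | dam release) = 0.57408·0.46 + 0.885002·0.54
        = 0.264077 + 0.477901 = 0.741978
Configurations with heavy upstream rainfall contribute 0.477901, so
  P(heavy upstream rainfall | flood warning, dam release) = 0.477901 / 0.741978 ≈ 0.644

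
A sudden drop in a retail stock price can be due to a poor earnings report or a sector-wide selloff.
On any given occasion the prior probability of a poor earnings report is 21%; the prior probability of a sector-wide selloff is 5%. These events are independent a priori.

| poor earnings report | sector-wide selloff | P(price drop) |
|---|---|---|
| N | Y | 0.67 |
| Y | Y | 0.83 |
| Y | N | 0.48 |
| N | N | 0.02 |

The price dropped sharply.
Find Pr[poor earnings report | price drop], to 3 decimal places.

Pr[poor earnings report | price drop] ≈ 0.716

Enumerate the 4 (poor earnings report, sector-wide selloff) configurations and weight by the priors:
  P(price drop) = 0.02·0.79·0.95 + 0.67·0.79·0.05 + 0.48·0.21·0.95 + 0.83·0.21·0.05
        = 0.015010 + 0.026465 + 0.095760 + 0.008715 = 0.145950
The terms with poor earnings report present sum to 0.104475, so
  P(poor earnings report | price drop) = 0.104475 / 0.145950 ≈ 0.716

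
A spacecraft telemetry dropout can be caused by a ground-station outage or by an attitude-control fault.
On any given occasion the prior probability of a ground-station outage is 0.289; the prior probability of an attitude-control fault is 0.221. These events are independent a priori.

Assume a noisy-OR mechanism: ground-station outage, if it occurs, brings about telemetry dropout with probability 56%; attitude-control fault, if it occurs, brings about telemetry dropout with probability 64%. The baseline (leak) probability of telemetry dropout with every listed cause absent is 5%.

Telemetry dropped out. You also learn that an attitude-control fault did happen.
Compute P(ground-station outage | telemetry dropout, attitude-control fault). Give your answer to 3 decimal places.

P(ground-station outage | telemetry dropout, attitude-control fault) ≈ 0.344

Under noisy-OR, P(telemetry dropout | causes) = 1 − (1−0.05)·∏(1−qᵢ) over the active causes.
Numerator (weight on configurations with ground-station outage): 0.84952×0.289 = 0.245511
The normalizing constant is 0.658×0.711 + 0.84952×0.289 = 0.713349
P(ground-station outage | telemetry dropout, attitude-control fault) = 0.245511/0.713349 ≈ 0.344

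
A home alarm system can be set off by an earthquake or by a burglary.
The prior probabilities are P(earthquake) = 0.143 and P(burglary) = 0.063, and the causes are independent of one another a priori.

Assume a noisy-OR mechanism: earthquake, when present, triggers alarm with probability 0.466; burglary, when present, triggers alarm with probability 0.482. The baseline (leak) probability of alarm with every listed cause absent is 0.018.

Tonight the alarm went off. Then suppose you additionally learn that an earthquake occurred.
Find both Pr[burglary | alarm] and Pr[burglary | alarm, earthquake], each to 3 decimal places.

Pr[burglary | alarm] ≈ 0.297; Pr[burglary | alarm, earthquake] ≈ 0.093

Under noisy-OR, P(alarm | causes) = 1 − (1−0.018)·∏(1−qᵢ) over the active causes.
Numerator (weight on configurations with burglary): 0.026527 + 0.006562 = 0.033089
Normalizer over all consistent configurations: 0.018·0.857·0.937 + 0.491324·0.857·0.063 + 0.475612·0.143·0.937 + 0.728367·0.143·0.063 = 0.111271
Posterior = 0.033089 / 0.111271 ≈ 0.297

Now condition on the additional information:
Enumerate both values of burglary and weight by the priors:
  P(alarm | earthquake) = 0.475612·0.937 + 0.728367·0.063
        = 0.445648 + 0.045887 = 0.491535
The terms with burglary present sum to 0.045887, so
  P(burglary | alarm, earthquake) = 0.045887 / 0.491535 ≈ 0.093
Conditioning on earthquake lowers the posterior on burglary: the classic explaining-away effect in a common-effect structure.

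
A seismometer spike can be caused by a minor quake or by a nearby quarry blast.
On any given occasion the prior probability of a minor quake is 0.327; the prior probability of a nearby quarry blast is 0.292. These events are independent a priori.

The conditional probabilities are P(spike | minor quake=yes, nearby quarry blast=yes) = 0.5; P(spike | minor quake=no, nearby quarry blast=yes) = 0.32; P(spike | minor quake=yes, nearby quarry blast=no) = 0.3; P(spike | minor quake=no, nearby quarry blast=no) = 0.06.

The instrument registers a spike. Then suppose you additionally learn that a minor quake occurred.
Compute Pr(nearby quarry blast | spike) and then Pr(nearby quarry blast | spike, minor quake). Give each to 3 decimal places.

Weight on nearby quarry blast=true, given the evidence: 0.062885 + 0.047742 = 0.110627
Normalizer over all consistent configurations: 0.06*0.673*0.708 + 0.32*0.673*0.292 + 0.3*0.327*0.708 + 0.5*0.327*0.292 = 0.208671
Posterior = 0.110627 / 0.208671 ≈ 0.530

With the extra evidence:
P(spike | minor quake) = 0.3×0.708 + 0.5×0.292 = 0.212400 + 0.146000 = 0.358400
Of this, 0.146000 comes from 0.5×0.292 (the nearby quarry blast=true cases).
P(nearby quarry blast | spike, minor quake) = 0.146000 / 0.358400 ≈ 0.407
— minor quake explains away the evidence for nearby quarry blast.

Pr(nearby quarry blast | spike) ≈ 0.530; Pr(nearby quarry blast | spike, minor quake) ≈ 0.407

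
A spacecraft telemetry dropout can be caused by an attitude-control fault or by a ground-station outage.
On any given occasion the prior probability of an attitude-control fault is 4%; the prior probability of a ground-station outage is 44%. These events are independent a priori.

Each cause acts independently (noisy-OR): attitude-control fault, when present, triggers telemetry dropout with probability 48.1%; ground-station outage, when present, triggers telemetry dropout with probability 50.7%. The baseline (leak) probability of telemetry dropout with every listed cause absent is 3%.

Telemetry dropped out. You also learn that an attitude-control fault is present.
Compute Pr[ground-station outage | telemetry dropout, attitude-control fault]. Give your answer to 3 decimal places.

Under noisy-OR, P(telemetry dropout | causes) = 1 − (1−0.03)·∏(1−qᵢ) over the active causes.
Numerator (weight on configurations with ground-station outage): 0.751809*0.44 = 0.330796
Denominator P(telemetry dropout | attitude-control fault): 0.49657*0.56 + 0.751809*0.44 = 0.608875
Posterior = 0.330796 / 0.608875 ≈ 0.543

Pr[ground-station outage | telemetry dropout, attitude-control fault] ≈ 0.543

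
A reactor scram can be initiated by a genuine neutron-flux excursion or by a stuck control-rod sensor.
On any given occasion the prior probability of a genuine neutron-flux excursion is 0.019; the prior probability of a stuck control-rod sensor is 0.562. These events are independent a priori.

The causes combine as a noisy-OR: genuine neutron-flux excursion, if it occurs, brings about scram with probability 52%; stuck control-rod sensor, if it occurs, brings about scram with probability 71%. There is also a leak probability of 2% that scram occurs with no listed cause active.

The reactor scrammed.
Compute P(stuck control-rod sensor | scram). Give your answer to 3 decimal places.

Under noisy-OR, P(scram | causes) = 1 − (1−0.02)·∏(1−qᵢ) over the active causes.
P(scram) = 0.02·0.981·0.438 + 0.7158·0.981·0.562 + 0.5296·0.019·0.438 + 0.863584·0.019·0.562 = 0.008594 + 0.394636 + 0.004407 + 0.009221 = 0.416858
Of this, 0.403857 comes from 0.394636 + 0.009221 (the stuck control-rod sensor=true cases).
So P(stuck control-rod sensor | scram) = 0.403857/0.416858 ≈ 0.969.

P(stuck control-rod sensor | scram) ≈ 0.969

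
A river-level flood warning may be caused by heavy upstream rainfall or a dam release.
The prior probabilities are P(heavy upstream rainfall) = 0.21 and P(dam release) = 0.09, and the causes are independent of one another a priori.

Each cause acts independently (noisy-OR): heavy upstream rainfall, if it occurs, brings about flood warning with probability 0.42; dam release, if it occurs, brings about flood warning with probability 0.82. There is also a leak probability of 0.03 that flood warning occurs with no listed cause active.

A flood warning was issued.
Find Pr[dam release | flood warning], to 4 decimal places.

Pr[dam release | flood warning] ≈ 0.4185

Under noisy-OR, P(flood warning | causes) = 1 − (1−0.03)·∏(1−qᵢ) over the active causes.
By total probability over the 4 (heavy upstream rainfall, dam release) configurations:
  P(flood warning) = 0.03×0.79×0.91 + 0.8254×0.79×0.09 + 0.4374×0.21×0.91 + 0.898732×0.21×0.09
        = 0.021567 + 0.058686 + 0.083587 + 0.016986 = 0.180826
Configurations with dam release contribute 0.075672, so
  P(dam release | flood warning) = 0.075672 / 0.180826 ≈ 0.4185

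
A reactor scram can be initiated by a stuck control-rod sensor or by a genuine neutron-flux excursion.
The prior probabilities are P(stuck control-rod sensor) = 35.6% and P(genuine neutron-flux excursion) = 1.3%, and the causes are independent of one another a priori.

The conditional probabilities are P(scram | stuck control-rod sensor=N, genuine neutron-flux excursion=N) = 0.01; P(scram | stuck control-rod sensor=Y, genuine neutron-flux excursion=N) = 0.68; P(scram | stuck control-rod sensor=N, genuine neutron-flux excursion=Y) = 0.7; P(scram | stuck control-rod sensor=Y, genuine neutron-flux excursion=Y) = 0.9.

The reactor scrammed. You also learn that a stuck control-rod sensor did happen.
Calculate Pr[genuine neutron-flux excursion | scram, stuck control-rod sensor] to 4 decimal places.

Sum P(scram|·) weighted by the priors over both values of genuine neutron-flux excursion:
  P(scram | stuck control-rod sensor) = 0.68×0.987 + 0.9×0.013
        = 0.671160 + 0.011700 = 0.682860
Keeping only the genuine neutron-flux excursion-present terms gives 0.011700, so
  P(genuine neutron-flux excursion | scram, stuck control-rod sensor) = 0.011700 / 0.682860 ≈ 0.0171

Pr[genuine neutron-flux excursion | scram, stuck control-rod sensor] ≈ 0.0171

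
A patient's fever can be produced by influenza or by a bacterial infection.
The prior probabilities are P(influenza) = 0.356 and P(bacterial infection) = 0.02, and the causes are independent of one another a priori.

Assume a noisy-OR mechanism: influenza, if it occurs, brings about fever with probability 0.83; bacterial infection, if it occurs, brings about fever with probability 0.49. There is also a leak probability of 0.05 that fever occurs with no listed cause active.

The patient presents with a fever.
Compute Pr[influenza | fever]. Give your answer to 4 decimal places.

Pr[influenza | fever] ≈ 0.8867

Under noisy-OR, P(fever | causes) = 1 − (1−0.05)·∏(1−qᵢ) over the active causes.
P(fever) = 0.05*0.644*0.98 + 0.5155*0.644*0.02 + 0.8385*0.356*0.98 + 0.917635*0.356*0.02 = 0.031556 + 0.006640 + 0.292536 + 0.006534 = 0.337266
The influenza-present share is 0.292536 + 0.006534 = 0.299070.
So P(influenza | fever) = 0.299070/0.337266 ≈ 0.8867.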